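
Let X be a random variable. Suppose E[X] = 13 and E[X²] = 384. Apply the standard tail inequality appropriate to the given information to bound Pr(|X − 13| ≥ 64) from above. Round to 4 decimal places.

The first two moments determine the variance, so Chebyshev's inequality is the sharpest standard bound available.
Var(X) = E[X²] − (E[X])² = 384 − 169 = 215.
Chebyshev's inequality: Pr(|X − μ| ≥ t) ≤ Var(X)/t² = 215/4096 = 0.0525.

0.0525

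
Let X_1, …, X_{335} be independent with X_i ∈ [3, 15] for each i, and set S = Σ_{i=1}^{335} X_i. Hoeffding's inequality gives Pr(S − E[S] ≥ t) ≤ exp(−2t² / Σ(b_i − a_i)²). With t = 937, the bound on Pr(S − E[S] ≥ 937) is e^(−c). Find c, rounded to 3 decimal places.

36.400

Σ(b_i − a_i)² = 335·(12)² = 48240.
c = 2t²/48240 = 2·937²/48240 = 36.4000.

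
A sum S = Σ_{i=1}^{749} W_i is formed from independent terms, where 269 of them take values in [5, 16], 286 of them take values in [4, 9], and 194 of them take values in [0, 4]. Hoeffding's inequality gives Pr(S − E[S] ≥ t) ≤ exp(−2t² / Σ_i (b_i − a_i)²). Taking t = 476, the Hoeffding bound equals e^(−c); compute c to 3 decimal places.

10.587

Σ(b_i − a_i)² = 269·11² + 286·5² + 194·4² = 42803.
c = 2t² / 42803 = 2·476² / 42803 = 10.5869.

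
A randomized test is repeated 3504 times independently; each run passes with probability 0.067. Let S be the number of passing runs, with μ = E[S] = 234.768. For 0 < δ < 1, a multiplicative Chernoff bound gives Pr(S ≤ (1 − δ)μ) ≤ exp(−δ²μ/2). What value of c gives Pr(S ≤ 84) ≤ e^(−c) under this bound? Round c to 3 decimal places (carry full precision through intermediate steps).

Write 84 = (1 − δ)μ, so δ = 1 − 84/234.768 = 0.6422…
Then the exponent is δ²μ/2 = (μ − 84)²/(2μ) = 48.411602.

48.412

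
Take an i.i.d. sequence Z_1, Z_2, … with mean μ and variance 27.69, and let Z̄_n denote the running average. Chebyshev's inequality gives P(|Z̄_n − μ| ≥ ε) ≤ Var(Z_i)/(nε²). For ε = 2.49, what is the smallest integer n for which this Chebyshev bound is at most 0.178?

Require 27.69/(n·2.49²) ≤ 0.178, i.e. n ≥ 27.69/(0.178·2.49²) = 25.090.
The smallest integer n is 26.

26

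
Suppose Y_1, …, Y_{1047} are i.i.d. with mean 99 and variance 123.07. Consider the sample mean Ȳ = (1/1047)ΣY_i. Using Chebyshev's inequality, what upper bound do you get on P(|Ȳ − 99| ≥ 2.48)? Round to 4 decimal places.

Var(Ȳ) = Var(Y_i)/n = 123.07/1047 = 0.11755.
Chebyshev: P(|Ȳ − 99| ≥ 2.48) ≤ Var(Ȳ)/(2.48)² = 123.07/(1047·2.48²) = 0.0191.

0.0191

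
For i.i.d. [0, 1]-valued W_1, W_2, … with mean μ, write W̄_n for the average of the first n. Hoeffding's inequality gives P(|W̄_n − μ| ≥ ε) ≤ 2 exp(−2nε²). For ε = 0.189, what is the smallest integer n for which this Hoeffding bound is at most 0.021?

64

Require 2·exp(−2nε²) ≤ 0.021, i.e. 2nε² ≥ ln(2/0.021) = 4.556380.
So n ≥ 4.556380 / (2·0.189²) = 63.777.
The smallest integer n is 64.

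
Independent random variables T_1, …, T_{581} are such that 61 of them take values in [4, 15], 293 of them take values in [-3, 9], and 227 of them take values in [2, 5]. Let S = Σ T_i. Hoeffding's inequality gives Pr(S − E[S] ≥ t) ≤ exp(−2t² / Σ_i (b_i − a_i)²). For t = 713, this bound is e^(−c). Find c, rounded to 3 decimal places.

Σ(b_i − a_i)² = 61·11² + 293·12² + 227·3² = 51616.
c = 2t² / 51616 = 2·713² / 51616 = 19.6981.

19.698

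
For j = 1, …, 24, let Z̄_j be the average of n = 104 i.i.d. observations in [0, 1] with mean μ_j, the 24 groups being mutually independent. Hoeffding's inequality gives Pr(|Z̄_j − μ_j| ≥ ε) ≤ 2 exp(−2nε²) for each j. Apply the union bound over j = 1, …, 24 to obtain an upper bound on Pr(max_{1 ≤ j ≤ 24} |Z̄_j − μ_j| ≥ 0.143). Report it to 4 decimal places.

0.6824

Per-experiment Hoeffding bound: 2·exp(−2·104·0.143²) = 2·exp(−4.25339) = 0.028432.
Union bound over 24 events: 24·0.028432 = 0.68236.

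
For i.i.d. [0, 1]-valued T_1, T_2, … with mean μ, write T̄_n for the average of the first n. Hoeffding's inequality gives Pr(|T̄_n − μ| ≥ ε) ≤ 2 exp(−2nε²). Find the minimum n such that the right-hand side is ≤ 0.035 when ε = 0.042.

1147

Require 2·exp(−2nε²) ≤ 0.035, i.e. 2nε² ≥ ln(2/0.035) = 4.045554.
So n ≥ 4.045554 / (2·0.042²) = 1146.699.
The smallest integer n is 1147.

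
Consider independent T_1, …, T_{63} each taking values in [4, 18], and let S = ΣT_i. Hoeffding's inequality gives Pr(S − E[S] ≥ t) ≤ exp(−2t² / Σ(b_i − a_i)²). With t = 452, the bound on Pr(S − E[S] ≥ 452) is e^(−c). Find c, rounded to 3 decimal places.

Σ(b_i − a_i)² = 63·(14)² = 12348.
c = 2t²/12348 = 2·452²/12348 = 33.0910.

33.091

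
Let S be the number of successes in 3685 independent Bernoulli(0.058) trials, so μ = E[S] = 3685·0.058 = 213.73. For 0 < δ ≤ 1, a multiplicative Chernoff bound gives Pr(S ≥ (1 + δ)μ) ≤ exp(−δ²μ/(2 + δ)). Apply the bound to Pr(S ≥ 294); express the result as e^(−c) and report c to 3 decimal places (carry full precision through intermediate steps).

Write 294 = (1 + δ)μ, so δ = 294/213.73 − 1 = 0.3755673…
Then the exponent is δ²μ/(2 + δ) = (294 − μ)² / (μ·(2 + δ)) = 12.690353.

12.690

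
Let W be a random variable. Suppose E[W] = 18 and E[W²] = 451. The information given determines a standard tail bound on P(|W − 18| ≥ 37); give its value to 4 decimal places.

The first two moments determine the variance, so Chebyshev's inequality is the sharpest standard bound available.
Var(W) = E[W²] − (E[W])² = 451 − 324 = 127.
Chebyshev's inequality: P(|W − μ| ≥ t) ≤ Var(W)/t² = 127/1369 = 0.0928.

0.0928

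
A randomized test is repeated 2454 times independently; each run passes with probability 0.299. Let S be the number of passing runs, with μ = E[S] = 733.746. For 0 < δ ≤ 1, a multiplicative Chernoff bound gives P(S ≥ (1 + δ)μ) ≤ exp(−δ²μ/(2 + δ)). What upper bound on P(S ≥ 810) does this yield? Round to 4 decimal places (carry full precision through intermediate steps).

Write 810 = (1 + δ)μ, so δ = 810/733.746 − 1 = 0.1039242…
Then the exponent is δ²μ/(2 + δ) = (810 − μ)² / (μ·(2 + δ)) = 3.766599.
Bound = exp(−3.766599) = 0.02313.

0.0231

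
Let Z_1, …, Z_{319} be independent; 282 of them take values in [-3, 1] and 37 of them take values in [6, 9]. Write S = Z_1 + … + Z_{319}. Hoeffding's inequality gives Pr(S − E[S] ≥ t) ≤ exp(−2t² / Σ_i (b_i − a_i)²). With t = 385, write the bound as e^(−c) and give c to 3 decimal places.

61.187

Σ(b_i − a_i)² = 282·4² + 37·3² = 4845.
c = 2t² / 4845 = 2·385² / 4845 = 61.1868.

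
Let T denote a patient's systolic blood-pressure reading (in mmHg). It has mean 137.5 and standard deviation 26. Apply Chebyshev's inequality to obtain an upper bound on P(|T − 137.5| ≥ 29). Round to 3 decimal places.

0.804

Chebyshev: P(|T − μ| ≥ t) ≤ Var(T)/t².
Var(T) = σ² = 26² = 676.
Bound = 676 / 841 = 0.8038.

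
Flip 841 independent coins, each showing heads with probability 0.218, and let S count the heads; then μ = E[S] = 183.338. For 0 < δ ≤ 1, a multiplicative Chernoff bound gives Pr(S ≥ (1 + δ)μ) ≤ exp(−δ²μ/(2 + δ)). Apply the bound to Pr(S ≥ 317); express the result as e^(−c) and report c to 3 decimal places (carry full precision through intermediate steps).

35.707

Write 317 = (1 + δ)μ, so δ = 317/183.338 − 1 = 0.7290469…
Then the exponent is δ²μ/(2 + δ) = (317 − μ)² / (μ·(2 + δ)) = 35.706923.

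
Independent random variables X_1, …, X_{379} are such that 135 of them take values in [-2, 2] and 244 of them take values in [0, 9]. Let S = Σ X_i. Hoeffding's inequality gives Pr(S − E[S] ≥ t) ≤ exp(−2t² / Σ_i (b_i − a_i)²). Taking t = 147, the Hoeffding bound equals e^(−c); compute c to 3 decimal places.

Σ(b_i − a_i)² = 135·4² + 244·9² = 21924.
c = 2t² / 21924 = 2·147² / 21924 = 1.9713.

1.971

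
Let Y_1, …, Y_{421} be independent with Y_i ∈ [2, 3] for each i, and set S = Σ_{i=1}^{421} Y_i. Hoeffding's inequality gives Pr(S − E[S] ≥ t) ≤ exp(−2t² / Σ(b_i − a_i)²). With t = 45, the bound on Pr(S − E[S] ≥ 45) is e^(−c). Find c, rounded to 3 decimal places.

Σ(b_i − a_i)² = 421·(1)² = 421.
c = 2t²/421 = 2·45²/421 = 9.6200.

9.620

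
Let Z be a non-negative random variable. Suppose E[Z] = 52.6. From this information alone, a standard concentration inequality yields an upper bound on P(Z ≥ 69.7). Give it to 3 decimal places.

Only the mean of a non-negative variable is known, so Markov's inequality is the applicable tail bound.
Markov's inequality: for a non-negative random variable, P(Z ≥ a) ≤ E[Z]/a.
Here E[Z] = 52.6 and a = 69.7, so the bound is 52.6/69.7 = 0.7547.

0.755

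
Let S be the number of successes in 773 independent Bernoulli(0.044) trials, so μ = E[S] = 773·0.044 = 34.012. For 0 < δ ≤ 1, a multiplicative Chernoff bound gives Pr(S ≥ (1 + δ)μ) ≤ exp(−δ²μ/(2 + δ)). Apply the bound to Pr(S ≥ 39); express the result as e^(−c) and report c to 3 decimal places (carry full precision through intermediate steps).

0.341

Write 39 = (1 + δ)μ, so δ = 39/34.012 − 1 = 0.1466541…
Then the exponent is δ²μ/(2 + δ) = (39 − μ)² / (μ·(2 + δ)) = 0.340768.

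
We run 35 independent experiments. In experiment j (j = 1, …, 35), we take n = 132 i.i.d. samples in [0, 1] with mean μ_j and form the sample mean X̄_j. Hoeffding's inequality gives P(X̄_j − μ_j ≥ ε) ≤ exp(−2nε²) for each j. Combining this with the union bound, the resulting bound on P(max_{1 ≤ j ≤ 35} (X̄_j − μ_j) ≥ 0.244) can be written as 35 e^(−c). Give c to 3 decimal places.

15.718

Union bound over the 35 events: P(max_{1 ≤ j ≤ 35} (X̄_j − μ_j) ≥ 0.244) ≤ 35·exp(−2nε²) = 35 exp(−2·132·0.244²).
So c = 2·132·0.244² = 15.7175.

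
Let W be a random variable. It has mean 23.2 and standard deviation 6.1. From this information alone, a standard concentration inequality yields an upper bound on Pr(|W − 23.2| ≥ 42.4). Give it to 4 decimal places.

0.0207

Mean and variance are known, so Chebyshev's inequality applies.
Chebyshev: Pr(|W − μ| ≥ t) ≤ Var(W)/t².
Var(W) = σ² = 6.1² = 37.21.
Bound = 37.21 / 1797.76 = 0.0207.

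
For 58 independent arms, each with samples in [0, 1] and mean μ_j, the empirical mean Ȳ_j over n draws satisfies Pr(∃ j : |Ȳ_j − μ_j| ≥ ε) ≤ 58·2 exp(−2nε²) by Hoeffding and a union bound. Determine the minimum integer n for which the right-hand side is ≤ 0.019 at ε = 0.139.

Need 2·58·exp(−2nε²) ≤ 0.019, i.e. exp(−2nε²) ≤ 0.019/116.
So 2nε² ≥ ln(116/0.019) = 8.716906.
Hence n ≥ 8.716906/(2·0.139²) = 225.581.
The smallest integer n is 226.

226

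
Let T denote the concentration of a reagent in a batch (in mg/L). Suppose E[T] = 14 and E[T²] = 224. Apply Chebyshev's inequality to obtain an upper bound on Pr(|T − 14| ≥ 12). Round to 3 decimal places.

0.194

Var(T) = E[T²] − (E[T])² = 224 − 196 = 28.
Chebyshev's inequality: Pr(|T − μ| ≥ t) ≤ Var(T)/t² = 28/144 = 0.1944.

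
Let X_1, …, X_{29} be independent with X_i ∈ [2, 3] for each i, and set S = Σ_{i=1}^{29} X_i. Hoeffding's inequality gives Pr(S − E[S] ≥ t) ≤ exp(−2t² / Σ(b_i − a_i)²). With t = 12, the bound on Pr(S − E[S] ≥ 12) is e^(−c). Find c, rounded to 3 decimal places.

9.931

Σ(b_i − a_i)² = 29·(1)² = 29.
c = 2t²/29 = 2·12²/29 = 9.9310.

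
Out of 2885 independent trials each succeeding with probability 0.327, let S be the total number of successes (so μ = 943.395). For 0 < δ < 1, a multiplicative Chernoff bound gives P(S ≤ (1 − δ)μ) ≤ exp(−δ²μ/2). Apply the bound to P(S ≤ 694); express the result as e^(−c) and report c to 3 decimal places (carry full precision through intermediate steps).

Write 694 = (1 − δ)μ, so δ = 1 − 694/943.395 = 0.264359…
Then the exponent is δ²μ/2 = (μ − 694)²/(2μ) = 32.964912.

32.965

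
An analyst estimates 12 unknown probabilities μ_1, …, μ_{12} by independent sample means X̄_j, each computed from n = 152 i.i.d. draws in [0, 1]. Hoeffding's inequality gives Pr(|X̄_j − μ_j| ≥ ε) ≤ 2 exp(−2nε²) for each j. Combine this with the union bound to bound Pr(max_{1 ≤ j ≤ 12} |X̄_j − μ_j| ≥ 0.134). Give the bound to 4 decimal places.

0.1022

Per-experiment Hoeffding bound: 2·exp(−2·152·0.134²) = 2·exp(−5.45862) = 0.0085188.
Union bound over 12 events: 12·0.0085188 = 0.10223.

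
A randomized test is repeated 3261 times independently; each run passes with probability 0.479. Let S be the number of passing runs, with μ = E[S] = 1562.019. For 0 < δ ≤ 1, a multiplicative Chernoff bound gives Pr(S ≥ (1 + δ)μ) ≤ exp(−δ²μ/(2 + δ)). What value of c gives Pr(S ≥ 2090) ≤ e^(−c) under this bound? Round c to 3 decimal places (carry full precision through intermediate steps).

Write 2090 = (1 + δ)μ, so δ = 2090/1562.019 − 1 = 0.3380119…
Then the exponent is δ²μ/(2 + δ) = (2090 − μ)² / (μ·(2 + δ)) = 76.331458.

76.331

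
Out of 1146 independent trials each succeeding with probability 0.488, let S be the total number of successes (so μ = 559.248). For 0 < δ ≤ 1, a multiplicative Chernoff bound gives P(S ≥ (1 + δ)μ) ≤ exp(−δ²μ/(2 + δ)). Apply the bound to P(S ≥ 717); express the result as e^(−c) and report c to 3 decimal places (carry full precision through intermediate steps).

Write 717 = (1 + δ)μ, so δ = 717/559.248 − 1 = 0.2820788…
Then the exponent is δ²μ/(2 + δ) = (717 − μ)² / (μ·(2 + δ)) = 19.499105.

19.499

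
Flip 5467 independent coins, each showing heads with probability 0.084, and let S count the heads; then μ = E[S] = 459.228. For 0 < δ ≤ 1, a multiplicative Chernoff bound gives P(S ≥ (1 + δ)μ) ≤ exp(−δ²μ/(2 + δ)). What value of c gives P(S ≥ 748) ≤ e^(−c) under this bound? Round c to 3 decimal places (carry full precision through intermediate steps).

69.075

Write 748 = (1 + δ)μ, so δ = 748/459.228 − 1 = 0.6288205…
Then the exponent is δ²μ/(2 + δ) = (748 − μ)² / (μ·(2 + δ)) = 69.074995.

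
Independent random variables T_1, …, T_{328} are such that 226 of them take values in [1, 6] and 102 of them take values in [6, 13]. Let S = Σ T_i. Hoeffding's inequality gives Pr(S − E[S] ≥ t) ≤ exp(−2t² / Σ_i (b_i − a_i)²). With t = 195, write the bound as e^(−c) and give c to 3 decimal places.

7.142

Σ(b_i − a_i)² = 226·5² + 102·7² = 10648.
c = 2t² / 10648 = 2·195² / 10648 = 7.1422.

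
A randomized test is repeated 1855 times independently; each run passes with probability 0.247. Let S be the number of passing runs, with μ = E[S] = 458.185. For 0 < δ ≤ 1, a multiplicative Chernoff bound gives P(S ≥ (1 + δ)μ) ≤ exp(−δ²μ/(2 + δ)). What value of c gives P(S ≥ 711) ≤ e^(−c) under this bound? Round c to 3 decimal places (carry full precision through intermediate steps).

54.667

Write 711 = (1 + δ)μ, so δ = 711/458.185 − 1 = 0.5517749…
Then the exponent is δ²μ/(2 + δ) = (711 − μ)² / (μ·(2 + δ)) = 54.666647.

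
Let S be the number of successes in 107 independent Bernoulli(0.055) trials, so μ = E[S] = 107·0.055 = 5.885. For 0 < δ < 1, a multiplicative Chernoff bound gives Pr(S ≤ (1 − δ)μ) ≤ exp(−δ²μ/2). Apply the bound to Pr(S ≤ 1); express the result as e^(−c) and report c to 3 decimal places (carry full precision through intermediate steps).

2.027

Write 1 = (1 − δ)μ, so δ = 1 − 1/5.885 = 0.8300765…
Then the exponent is δ²μ/2 = (μ − 1)²/(2μ) = 2.027462.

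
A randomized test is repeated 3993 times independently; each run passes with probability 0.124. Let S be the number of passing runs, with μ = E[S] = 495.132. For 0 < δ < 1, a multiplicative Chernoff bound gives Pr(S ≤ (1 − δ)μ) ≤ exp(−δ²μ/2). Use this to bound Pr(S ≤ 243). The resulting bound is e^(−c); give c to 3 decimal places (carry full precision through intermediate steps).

64.196

Write 243 = (1 − δ)μ, so δ = 1 − 243/495.132 = 0.5092218…
Then the exponent is δ²μ/2 = (μ − 243)²/(2μ) = 64.195553.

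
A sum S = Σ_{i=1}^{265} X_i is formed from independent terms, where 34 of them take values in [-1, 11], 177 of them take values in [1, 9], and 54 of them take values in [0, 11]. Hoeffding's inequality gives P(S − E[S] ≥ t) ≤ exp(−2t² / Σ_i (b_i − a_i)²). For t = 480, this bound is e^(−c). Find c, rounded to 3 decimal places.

Σ(b_i − a_i)² = 34·12² + 177·8² + 54·11² = 22758.
c = 2t² / 22758 = 2·480² / 22758 = 20.2478.

20.248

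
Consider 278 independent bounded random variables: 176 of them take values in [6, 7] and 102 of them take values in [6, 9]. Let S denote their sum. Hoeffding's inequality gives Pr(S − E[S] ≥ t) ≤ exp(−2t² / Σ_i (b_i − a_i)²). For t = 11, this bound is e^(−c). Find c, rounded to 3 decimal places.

Σ(b_i − a_i)² = 176·1² + 102·3² = 1094.
c = 2t² / 1094 = 2·11² / 1094 = 0.2212.

0.221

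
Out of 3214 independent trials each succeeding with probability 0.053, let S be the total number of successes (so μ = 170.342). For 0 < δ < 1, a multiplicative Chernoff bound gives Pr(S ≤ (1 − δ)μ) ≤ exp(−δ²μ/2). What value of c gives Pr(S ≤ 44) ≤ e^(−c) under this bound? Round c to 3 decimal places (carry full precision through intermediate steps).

46.854

Write 44 = (1 − δ)μ, so δ = 1 − 44/170.342 = 0.7416961…
Then the exponent is δ²μ/2 = (μ − 44)²/(2μ) = 46.853685.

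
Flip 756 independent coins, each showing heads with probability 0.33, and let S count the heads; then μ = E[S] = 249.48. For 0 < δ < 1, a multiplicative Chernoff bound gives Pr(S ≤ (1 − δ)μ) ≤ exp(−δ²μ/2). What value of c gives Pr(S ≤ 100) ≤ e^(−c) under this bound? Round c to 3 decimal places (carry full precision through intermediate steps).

Write 100 = (1 − δ)μ, so δ = 1 − 100/249.48 = 0.5991663…
Then the exponent is δ²μ/2 = (μ − 100)²/(2μ) = 44.781687.

44.782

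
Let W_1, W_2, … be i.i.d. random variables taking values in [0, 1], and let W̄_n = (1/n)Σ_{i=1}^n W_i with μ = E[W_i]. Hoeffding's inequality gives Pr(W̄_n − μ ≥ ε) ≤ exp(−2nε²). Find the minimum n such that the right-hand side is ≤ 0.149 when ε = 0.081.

146

Require exp(−2nε²) ≤ 0.149, i.e. 2nε² ≥ ln(1/0.149) = 1.903809.
So n ≥ 1.903809 / (2·0.081²) = 145.085.
The smallest integer n is 146.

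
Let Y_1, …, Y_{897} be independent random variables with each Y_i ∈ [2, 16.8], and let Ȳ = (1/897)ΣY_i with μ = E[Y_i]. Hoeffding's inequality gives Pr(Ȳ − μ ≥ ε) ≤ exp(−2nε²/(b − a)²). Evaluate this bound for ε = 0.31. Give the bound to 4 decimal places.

Exponent: 2nε²/(b − a)² = 2·897·0.31² / 14.8² = 0.78709.
Bound = exp(−0.78709) = 0.45517.

0.4552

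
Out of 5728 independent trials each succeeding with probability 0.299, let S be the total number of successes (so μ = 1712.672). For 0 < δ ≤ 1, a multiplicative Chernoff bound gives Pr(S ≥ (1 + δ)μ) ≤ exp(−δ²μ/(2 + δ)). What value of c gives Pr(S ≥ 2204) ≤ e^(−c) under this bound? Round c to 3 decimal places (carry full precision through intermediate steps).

Write 2204 = (1 + δ)μ, so δ = 2204/1712.672 − 1 = 0.286878…
Then the exponent is δ²μ/(2 + δ) = (2204 − μ)² / (μ·(2 + δ)) = 61.634777.

61.635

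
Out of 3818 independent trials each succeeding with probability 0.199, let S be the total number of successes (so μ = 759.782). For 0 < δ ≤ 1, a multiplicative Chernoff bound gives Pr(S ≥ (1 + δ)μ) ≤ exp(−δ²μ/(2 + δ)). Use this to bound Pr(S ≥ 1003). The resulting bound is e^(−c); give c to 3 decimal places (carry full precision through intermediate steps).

Write 1003 = (1 + δ)μ, so δ = 1003/759.782 − 1 = 0.3201155…
Then the exponent is δ²μ/(2 + δ) = (1003 − μ)² / (μ·(2 + δ)) = 33.557749.

33.558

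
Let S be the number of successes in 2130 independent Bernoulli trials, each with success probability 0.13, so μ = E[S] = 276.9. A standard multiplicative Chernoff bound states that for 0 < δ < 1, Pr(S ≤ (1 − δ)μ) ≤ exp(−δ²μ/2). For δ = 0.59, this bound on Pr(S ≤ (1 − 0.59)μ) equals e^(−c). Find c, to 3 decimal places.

48.194

c = δ²μ/2 = 0.59²·276.9/2 = 48.1944.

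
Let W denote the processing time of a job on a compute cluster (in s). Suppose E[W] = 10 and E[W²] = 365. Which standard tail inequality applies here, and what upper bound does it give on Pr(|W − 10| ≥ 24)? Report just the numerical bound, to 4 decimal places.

The first two moments determine the variance, so Chebyshev's inequality is the sharpest standard bound available.
Var(W) = E[W²] − (E[W])² = 365 − 100 = 265.
Chebyshev's inequality: Pr(|W − μ| ≥ t) ≤ Var(W)/t² = 265/576 = 0.4601.

0.4601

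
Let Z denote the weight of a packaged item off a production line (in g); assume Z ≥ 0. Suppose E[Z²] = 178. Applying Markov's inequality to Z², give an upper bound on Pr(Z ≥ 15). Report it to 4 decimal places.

0.7911

Since Z ≥ 0, the event {Z ≥ 15} is the same as {Z² ≥ 225}.
Markov's inequality applied to Z² gives Pr(Z² ≥ 225) ≤ E[Z²]/225 = 178/225 = 0.7911.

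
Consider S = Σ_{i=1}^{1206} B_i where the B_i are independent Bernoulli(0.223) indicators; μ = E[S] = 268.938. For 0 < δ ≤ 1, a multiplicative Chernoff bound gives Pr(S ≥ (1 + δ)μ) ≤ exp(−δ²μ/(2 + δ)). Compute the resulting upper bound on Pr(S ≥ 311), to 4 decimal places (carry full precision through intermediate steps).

0.0473

Write 311 = (1 + δ)μ, so δ = 311/268.938 − 1 = 0.1564004…
Then the exponent is δ²μ/(2 + δ) = (311 − μ)² / (μ·(2 + δ)) = 3.050691.
Bound = exp(−3.050691) = 0.04733.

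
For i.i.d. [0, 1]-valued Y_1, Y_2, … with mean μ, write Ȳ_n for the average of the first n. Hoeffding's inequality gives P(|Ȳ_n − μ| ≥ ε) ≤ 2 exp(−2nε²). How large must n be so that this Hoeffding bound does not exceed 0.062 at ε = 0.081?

Require 2·exp(−2nε²) ≤ 0.062, i.e. 2nε² ≥ ln(2/0.062) = 3.473768.
So n ≥ 3.473768 / (2·0.081²) = 264.729.
The smallest integer n is 265.

265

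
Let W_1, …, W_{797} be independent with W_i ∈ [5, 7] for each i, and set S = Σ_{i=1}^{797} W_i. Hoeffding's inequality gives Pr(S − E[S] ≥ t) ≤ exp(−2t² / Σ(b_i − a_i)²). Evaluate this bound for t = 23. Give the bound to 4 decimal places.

Σ(b_i − a_i)² = 797·(2)² = 3188.
Exponent = 2·23²/3188 = 0.3319.
Bound = exp(−0.3319) = 0.71758.

0.7176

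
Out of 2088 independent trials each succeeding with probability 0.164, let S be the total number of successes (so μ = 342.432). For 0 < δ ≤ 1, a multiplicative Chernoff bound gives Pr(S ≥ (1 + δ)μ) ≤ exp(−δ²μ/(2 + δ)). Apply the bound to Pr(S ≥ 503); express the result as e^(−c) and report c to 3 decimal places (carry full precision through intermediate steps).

30.496

Write 503 = (1 + δ)μ, so δ = 503/342.432 − 1 = 0.4689048…
Then the exponent is δ²μ/(2 + δ) = (503 − μ)² / (μ·(2 + δ)) = 30.495750.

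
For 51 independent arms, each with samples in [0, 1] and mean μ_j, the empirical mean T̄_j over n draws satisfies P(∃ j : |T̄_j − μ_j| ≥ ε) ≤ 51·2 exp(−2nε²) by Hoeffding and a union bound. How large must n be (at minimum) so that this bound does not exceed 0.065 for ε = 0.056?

Need 2·51·exp(−2nε²) ≤ 0.065, i.e. exp(−2nε²) ≤ 0.065/102.
So 2nε² ≥ ln(102/0.065) = 7.358341.
Hence n ≥ 7.358341/(2·0.056²) = 1173.205.
The smallest integer n is 1174.

1174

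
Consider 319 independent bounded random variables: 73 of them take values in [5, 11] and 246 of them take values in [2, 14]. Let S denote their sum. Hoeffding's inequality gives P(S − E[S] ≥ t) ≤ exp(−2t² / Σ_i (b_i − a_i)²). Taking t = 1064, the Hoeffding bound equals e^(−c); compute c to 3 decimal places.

59.503

Σ(b_i − a_i)² = 73·6² + 246·12² = 38052.
c = 2t² / 38052 = 2·1064² / 38052 = 59.5026.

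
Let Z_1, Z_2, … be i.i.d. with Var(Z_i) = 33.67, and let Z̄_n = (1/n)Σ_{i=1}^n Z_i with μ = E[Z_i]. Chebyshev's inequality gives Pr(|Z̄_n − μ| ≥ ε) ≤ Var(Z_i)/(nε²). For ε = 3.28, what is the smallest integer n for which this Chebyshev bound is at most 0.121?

Require 33.67/(n·3.28²) ≤ 0.121, i.e. n ≥ 33.67/(0.121·3.28²) = 25.865.
The smallest integer n is 26.

26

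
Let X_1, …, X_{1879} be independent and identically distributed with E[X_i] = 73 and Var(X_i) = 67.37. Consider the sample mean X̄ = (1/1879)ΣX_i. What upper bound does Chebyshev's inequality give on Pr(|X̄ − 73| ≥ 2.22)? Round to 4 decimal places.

Var(X̄) = Var(X_i)/n = 67.37/1879 = 0.035854.
Chebyshev: Pr(|X̄ − 73| ≥ 2.22) ≤ Var(X̄)/(2.22)² = 67.37/(1879·2.22²) = 0.0073.

0.0073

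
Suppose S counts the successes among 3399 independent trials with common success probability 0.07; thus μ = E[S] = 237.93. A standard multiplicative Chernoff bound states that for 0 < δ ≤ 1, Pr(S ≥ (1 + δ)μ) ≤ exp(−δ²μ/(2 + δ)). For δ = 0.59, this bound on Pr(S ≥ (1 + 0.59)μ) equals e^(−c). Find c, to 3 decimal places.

31.978

c = δ²μ/(2 + δ) = 0.59²·237.93/(2 + 0.59) = 31.9782.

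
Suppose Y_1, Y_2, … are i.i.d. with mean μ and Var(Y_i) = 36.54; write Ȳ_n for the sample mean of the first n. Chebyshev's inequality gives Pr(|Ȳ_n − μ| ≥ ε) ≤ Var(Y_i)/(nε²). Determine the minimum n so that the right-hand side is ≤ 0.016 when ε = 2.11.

Require 36.54/(n·2.11²) ≤ 0.016, i.e. n ≥ 36.54/(0.016·2.11²) = 512.960.
The smallest integer n is 513.

513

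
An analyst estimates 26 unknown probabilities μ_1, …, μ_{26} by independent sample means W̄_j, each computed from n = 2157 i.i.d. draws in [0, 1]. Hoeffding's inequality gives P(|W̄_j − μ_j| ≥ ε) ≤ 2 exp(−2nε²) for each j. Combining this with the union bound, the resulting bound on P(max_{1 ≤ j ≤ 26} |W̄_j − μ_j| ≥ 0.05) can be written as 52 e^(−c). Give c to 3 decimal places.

10.785

Union bound over the 26 events: P(max_{1 ≤ j ≤ 26} |W̄_j − μ_j| ≥ 0.05) ≤ 26·2·exp(−2nε²) = 52 exp(−2·2157·0.05²).
So c = 2·2157·0.05² = 10.7850.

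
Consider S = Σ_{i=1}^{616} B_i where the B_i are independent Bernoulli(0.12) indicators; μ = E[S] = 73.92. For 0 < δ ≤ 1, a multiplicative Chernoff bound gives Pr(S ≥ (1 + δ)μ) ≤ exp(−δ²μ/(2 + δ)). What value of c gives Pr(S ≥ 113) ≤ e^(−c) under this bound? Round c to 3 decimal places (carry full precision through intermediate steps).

Write 113 = (1 + δ)μ, so δ = 113/73.92 − 1 = 0.5286797…
Then the exponent is δ²μ/(2 + δ) = (113 − μ)² / (μ·(2 + δ)) = 8.170588.

8.171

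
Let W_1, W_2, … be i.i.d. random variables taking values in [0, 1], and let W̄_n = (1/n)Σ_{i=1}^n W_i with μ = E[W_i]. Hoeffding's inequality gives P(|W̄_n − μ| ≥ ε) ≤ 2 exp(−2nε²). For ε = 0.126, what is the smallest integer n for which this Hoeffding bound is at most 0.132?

Require 2·exp(−2nε²) ≤ 0.132, i.e. 2nε² ≥ ln(2/0.132) = 2.718101.
So n ≥ 2.718101 / (2·0.126²) = 85.604.
The smallest integer n is 86.

86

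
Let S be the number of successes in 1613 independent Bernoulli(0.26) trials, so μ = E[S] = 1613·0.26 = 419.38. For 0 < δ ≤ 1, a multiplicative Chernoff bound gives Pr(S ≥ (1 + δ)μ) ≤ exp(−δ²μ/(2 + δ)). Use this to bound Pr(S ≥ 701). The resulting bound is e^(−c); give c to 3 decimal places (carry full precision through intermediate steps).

Write 701 = (1 + δ)μ, so δ = 701/419.38 − 1 = 0.6715151…
Then the exponent is δ²μ/(2 + δ) = (701 − μ)² / (μ·(2 + δ)) = 70.788326.

70.788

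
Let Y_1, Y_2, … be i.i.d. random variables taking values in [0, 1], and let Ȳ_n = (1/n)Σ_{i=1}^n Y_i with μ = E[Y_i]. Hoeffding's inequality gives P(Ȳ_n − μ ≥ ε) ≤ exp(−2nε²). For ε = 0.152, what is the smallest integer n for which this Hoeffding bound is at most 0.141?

43

Require exp(−2nε²) ≤ 0.141, i.e. 2nε² ≥ ln(1/0.141) = 1.958995.
So n ≥ 1.958995 / (2·0.152²) = 42.395.
The smallest integer n is 43.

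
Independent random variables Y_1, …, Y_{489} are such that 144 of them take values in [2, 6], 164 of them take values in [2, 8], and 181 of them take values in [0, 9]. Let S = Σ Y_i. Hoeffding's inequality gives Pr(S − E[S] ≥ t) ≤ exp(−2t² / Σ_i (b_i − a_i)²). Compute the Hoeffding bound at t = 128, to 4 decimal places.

0.2386

Σ(b_i − a_i)² = 144·4² + 164·6² + 181·9² = 22869.
Exponent = 2·128² / 22869 = 1.43286.
Bound = exp(−1.43286) = 0.23863.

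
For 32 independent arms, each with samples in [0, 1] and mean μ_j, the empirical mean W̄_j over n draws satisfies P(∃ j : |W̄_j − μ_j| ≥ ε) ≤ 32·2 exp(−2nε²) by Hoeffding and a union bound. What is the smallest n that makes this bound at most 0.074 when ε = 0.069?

Need 2·32·exp(−2nε²) ≤ 0.074, i.e. exp(−2nε²) ≤ 0.074/64.
So 2nε² ≥ ln(64/0.074) = 6.762573.
Hence n ≥ 6.762573/(2·0.069²) = 710.205.
The smallest integer n is 711.

711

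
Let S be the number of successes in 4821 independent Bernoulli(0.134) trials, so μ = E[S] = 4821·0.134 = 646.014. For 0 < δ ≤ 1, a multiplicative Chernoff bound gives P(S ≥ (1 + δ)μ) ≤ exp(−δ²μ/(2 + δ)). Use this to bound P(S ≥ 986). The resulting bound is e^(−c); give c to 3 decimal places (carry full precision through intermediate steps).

70.827

Write 986 = (1 + δ)μ, so δ = 986/646.014 − 1 = 0.5262827…
Then the exponent is δ²μ/(2 + δ) = (986 − μ)² / (μ·(2 + δ)) = 70.826893.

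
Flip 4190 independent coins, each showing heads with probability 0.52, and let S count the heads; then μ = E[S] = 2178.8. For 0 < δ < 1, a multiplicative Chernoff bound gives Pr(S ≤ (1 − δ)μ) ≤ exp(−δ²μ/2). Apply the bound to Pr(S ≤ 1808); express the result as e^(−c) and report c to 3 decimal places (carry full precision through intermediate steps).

Write 1808 = (1 − δ)μ, so δ = 1 − 1808/2178.8 = 0.1701854…
Then the exponent is δ²μ/2 = (μ − 1808)²/(2μ) = 31.552377.

31.552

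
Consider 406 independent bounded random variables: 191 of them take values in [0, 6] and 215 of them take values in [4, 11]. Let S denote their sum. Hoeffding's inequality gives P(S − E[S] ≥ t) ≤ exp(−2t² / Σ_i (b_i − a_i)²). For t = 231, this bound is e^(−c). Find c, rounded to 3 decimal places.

6.130

Σ(b_i − a_i)² = 191·6² + 215·7² = 17411.
c = 2t² / 17411 = 2·231² / 17411 = 6.1296.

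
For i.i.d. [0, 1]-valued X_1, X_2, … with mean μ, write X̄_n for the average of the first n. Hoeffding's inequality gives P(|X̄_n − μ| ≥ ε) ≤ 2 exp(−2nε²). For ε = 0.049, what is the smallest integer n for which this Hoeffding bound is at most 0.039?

820

Require 2·exp(−2nε²) ≤ 0.039, i.e. 2nε² ≥ ln(2/0.039) = 3.937341.
So n ≥ 3.937341 / (2·0.049²) = 819.938.
The smallest integer n is 820.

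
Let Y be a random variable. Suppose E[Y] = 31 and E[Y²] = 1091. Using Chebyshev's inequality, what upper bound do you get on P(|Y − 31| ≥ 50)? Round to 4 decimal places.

Var(Y) = E[Y²] − (E[Y])² = 1091 − 961 = 130.
Chebyshev's inequality: P(|Y − μ| ≥ t) ≤ Var(Y)/t² = 130/2500 = 0.0520.

0.0520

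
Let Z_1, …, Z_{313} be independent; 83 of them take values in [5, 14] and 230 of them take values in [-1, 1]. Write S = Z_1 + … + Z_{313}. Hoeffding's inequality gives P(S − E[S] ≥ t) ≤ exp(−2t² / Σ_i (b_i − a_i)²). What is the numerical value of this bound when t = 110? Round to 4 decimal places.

Σ(b_i − a_i)² = 83·9² + 230·2² = 7643.
Exponent = 2·110² / 7643 = 3.16630.
Bound = exp(−3.16630) = 0.04216.

0.0422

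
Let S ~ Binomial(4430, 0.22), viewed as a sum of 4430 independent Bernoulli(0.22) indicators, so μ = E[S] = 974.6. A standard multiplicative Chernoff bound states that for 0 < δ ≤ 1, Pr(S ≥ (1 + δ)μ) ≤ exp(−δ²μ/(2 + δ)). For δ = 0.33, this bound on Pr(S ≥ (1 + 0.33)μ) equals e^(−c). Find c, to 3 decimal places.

45.551

c = δ²μ/(2 + δ) = 0.33²·974.6/(2 + 0.33) = 45.5510.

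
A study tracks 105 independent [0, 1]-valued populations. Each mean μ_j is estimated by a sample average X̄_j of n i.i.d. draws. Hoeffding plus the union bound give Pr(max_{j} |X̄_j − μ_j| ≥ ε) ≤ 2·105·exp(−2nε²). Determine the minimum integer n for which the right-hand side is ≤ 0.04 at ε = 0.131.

Need 2·105·exp(−2nε²) ≤ 0.04, i.e. exp(−2nε²) ≤ 0.04/210.
So 2nε² ≥ ln(210/0.04) = 8.565983.
Hence n ≥ 8.565983/(2·0.131²) = 249.577.
The smallest integer n is 250.

250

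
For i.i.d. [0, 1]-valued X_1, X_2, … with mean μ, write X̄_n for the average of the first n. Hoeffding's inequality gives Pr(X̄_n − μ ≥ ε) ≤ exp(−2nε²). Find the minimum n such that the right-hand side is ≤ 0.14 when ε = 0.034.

Require exp(−2nε²) ≤ 0.14, i.e. 2nε² ≥ ln(1/0.14) = 1.966113.
So n ≥ 1.966113 / (2·0.034²) = 850.395.
The smallest integer n is 851.

851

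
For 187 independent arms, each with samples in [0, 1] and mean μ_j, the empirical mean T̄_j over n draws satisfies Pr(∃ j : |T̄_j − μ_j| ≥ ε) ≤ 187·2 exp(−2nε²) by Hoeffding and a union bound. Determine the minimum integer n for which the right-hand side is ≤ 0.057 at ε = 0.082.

654

Need 2·187·exp(−2nε²) ≤ 0.057, i.e. exp(−2nε²) ≤ 0.057/374.
So 2nε² ≥ ln(374/0.057) = 8.788960.
Hence n ≥ 8.788960/(2·0.082²) = 653.551.
The smallest integer n is 654.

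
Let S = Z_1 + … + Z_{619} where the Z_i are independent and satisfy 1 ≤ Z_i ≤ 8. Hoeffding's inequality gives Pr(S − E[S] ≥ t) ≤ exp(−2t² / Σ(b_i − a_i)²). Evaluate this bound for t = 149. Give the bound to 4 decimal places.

Σ(b_i − a_i)² = 619·(7)² = 30331.
Exponent = 2·149²/30331 = 1.4639.
Bound = exp(−1.4639) = 0.23133.

0.2313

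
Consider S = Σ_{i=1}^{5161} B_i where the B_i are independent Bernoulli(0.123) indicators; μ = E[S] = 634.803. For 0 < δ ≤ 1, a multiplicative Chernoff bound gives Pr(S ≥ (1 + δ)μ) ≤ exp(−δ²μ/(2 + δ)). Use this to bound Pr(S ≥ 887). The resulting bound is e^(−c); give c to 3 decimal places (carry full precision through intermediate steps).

41.795

Write 887 = (1 + δ)μ, so δ = 887/634.803 − 1 = 0.3972839…
Then the exponent is δ²μ/(2 + δ) = (887 − μ)² / (μ·(2 + δ)) = 41.794718.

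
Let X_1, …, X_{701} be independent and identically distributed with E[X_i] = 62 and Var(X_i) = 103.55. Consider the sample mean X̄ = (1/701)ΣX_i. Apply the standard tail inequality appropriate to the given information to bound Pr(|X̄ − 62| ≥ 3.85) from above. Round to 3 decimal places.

With mean and variance of each term known, Chebyshev's inequality bounds the deviation of the sum (or sample mean).
Var(X̄) = Var(X_i)/n = 103.55/701 = 0.14772.
Chebyshev: Pr(|X̄ − 62| ≥ 3.85) ≤ Var(X̄)/(3.85)² = 103.55/(701·3.85²) = 0.0100.

0.010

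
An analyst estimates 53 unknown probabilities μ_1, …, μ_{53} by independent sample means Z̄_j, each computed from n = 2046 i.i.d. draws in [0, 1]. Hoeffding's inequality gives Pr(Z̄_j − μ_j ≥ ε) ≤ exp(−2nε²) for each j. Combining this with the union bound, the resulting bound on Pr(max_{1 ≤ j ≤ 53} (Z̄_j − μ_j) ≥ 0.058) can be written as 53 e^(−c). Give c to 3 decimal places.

Union bound over the 53 events: Pr(max_{1 ≤ j ≤ 53} (Z̄_j − μ_j) ≥ 0.058) ≤ 53·exp(−2nε²) = 53 exp(−2·2046·0.058²).
So c = 2·2046·0.058² = 13.7655.

13.765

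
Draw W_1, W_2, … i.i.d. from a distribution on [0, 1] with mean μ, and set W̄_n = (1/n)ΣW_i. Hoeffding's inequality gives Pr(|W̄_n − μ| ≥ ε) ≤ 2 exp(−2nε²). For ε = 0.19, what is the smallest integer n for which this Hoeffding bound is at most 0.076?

46

Require 2·exp(−2nε²) ≤ 0.076, i.e. 2nε² ≥ ln(2/0.076) = 3.270169.
So n ≥ 3.270169 / (2·0.19²) = 45.293.
The smallest integer n is 46.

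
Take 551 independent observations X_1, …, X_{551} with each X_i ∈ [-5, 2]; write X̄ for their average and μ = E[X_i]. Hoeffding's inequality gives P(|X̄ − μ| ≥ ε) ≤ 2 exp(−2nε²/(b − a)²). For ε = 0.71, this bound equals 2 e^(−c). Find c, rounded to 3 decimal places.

11.337

c = 2nε²/(b − a)² = 2·551·0.71² / 7² = 11.3371.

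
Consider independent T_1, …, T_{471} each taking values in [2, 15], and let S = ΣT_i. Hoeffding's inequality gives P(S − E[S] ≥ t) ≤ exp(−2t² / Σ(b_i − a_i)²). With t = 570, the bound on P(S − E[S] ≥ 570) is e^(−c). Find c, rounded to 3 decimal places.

8.163

Σ(b_i − a_i)² = 471·(13)² = 79599.
c = 2t²/79599 = 2·570²/79599 = 8.1634.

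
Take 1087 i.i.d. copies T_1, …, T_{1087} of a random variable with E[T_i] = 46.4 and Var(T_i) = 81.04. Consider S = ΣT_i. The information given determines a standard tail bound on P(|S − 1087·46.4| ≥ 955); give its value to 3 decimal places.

With mean and variance of each term known, Chebyshev's inequality bounds the deviation of the sum (or sample mean).
Var(S) = n·Var(T_i) = 1087·81.04 = 88090.48.
Chebyshev: P(|S − 1087·46.4| ≥ 955) ≤ Var(S)/955² = 88090.48/912025 = 0.0966.

0.097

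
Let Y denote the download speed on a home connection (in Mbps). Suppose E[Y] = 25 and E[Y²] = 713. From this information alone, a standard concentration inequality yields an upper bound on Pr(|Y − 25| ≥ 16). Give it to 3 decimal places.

The first two moments determine the variance, so Chebyshev's inequality is the sharpest standard bound available.
Var(Y) = E[Y²] − (E[Y])² = 713 − 625 = 88.
Chebyshev's inequality: Pr(|Y − μ| ≥ t) ≤ Var(Y)/t² = 88/256 = 0.3438.

0.344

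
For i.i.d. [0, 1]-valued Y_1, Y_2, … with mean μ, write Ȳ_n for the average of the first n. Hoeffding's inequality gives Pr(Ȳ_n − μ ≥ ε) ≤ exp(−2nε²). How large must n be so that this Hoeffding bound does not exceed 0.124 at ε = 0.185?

Require exp(−2nε²) ≤ 0.124, i.e. 2nε² ≥ ln(1/0.124) = 2.087474.
So n ≥ 2.087474 / (2·0.185²) = 30.496.
The smallest integer n is 31.

31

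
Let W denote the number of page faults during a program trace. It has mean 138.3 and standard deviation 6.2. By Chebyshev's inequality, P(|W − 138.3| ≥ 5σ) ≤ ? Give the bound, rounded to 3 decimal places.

0.040

Chebyshev: P(|W − μ| ≥ t) ≤ Var(W)/t².
Var(W) = σ² = 6.2² = 38.44.
t = 5·6.2 = 31.
Bound = 38.44 / 961 = 0.0400.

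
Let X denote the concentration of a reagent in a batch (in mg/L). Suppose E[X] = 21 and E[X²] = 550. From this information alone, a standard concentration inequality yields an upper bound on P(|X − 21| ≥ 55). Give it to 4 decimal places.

The first two moments determine the variance, so Chebyshev's inequality is the sharpest standard bound available.
Var(X) = E[X²] − (E[X])² = 550 − 441 = 109.
Chebyshev's inequality: P(|X − μ| ≥ t) ≤ Var(X)/t² = 109/3025 = 0.0360.

0.0360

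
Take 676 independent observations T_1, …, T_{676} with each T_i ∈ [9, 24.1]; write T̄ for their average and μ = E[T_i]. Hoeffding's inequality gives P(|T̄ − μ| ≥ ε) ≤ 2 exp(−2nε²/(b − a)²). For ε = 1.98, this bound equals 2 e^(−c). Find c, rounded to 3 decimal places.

c = 2nε²/(b − a)² = 2·676·1.98² / 15.1² = 23.2463.

23.246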